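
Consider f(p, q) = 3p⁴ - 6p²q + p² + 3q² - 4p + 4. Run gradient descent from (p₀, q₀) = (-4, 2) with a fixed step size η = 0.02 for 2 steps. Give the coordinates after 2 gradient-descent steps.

∇f = (12p³ - 12pq + 2p - 4, -6p² + 6q)
Step 1: at (-4, 2), ∇f = (-684, -84) → (-4, 2) − 0.02·(-684, -84) = (9.68, 3.68)
Step 2: at (9.68, 3.68), ∇f = (10472.361984, -540.1344) → (9.68, 3.68) − 0.02·(10472.361984, -540.1344) = (-199.76723968, 14.482688)

(-199.76723968, 14.482688)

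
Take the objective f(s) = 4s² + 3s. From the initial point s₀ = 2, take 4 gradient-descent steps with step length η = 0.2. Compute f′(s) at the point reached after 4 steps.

2.4624

f′(s) = 8s + 3
Step 1: f′(2) = 19; s₁ = 2 − 0.2·19 = -1.8
Step 2: f′(-1.8) = -11.4; s₂ = -1.8 − 0.2·(-11.4) = 0.48
Step 3: f′(0.48) = 6.84; s₃ = 0.48 − 0.2·6.84 = -0.888
Step 4: f′(-0.888) = -4.104; s₄ = -0.888 − 0.2·(-4.104) = -0.0672
f′(s) at (-0.0672) = 2.4624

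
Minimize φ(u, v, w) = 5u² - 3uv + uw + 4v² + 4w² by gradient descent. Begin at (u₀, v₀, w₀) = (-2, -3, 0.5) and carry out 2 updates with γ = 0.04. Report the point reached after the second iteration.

∇φ = (10u - 3v + w, -3u + 8v, u + 8w)
(u₁, v₁, w₁) = (-2, -3, 0.5) − 0.04·(-10.5, -18, 2) = (-1.58, -2.28, 0.42)
(u₂, v₂, w₂) = (-1.58, -2.28, 0.42) − 0.04·(-8.54, -13.5, 1.78) = (-1.2384, -1.74, 0.3488)

(-1.2384, -1.74, 0.3488)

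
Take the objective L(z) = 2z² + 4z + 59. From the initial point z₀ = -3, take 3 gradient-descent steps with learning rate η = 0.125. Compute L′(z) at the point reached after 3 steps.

-1

L′(z) = 4z + 4
Step 1: L′(-3) = -8; z₁ = -3 − 0.125·(-8) = -2
Step 2: L′(-2) = -4; z₂ = -2 − 0.125·(-4) = -1.5
Step 3: L′(-1.5) = -2; z₃ = -1.5 − 0.125·(-2) = -1.25
L′(z) at (-1.25) = -1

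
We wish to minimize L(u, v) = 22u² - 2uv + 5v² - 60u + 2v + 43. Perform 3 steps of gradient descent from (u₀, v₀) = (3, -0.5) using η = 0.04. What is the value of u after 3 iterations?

∇L = (44u - 2v - 60, -2u + 10v + 2)
Step 1: at (3, -0.5), ∇L = (73, -9) → (3, -0.5) − 0.04·(73, -9) = (0.08, -0.14)
Step 2: at (0.08, -0.14), ∇L = (-56.2, 0.44) → (0.08, -0.14) − 0.04·(-56.2, 0.44) = (2.328, -0.1576)
Step 3: at (2.328, -0.1576), ∇L = (42.7472, -4.232) → (2.328, -0.1576) − 0.04·(42.7472, -4.232) = (0.618112, 0.01168)
u = 0.618112

0.618112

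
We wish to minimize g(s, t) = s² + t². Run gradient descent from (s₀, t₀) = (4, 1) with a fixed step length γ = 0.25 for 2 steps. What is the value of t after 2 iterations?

0.25

∇g = (2s, 2t)
Step 1: at (4, 1), ∇g = (8, 2) → (4, 1) − 0.25·(8, 2) = (2, 0.5)
Step 2: at (2, 0.5), ∇g = (4, 1) → (2, 0.5) − 0.25·(4, 1) = (1, 0.25)
t = 0.25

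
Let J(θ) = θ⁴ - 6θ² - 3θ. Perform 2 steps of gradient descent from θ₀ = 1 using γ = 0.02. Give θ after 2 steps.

J′(θ) = 4θ³ - 12θ - 3
θ₁ = 1 − 0.02·(-11) = 1.22
θ₂ = 1.22 − 0.02·(-10.376608) = 1.42753216

1.42753216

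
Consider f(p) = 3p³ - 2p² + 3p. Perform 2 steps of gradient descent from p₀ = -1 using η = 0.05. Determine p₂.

f′(p) = 9p² - 4p + 3
Step 1: f′(-1) = 16; p₁ = -1 − 0.05·16 = -1.8
Step 2: f′(-1.8) = 39.36; p₂ = -1.8 − 0.05·39.36 = -3.768

-3.768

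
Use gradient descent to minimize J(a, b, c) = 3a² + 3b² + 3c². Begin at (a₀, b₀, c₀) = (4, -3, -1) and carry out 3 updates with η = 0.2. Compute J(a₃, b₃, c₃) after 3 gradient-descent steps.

0.004992

∇J = (6a, 6b, 6c)
Step 1: at (4, -3, -1), ∇J = (24, -18, -6) → (4, -3, -1) − 0.2·(24, -18, -6) = (-0.8, 0.6, 0.2)
Step 2: at (-0.8, 0.6, 0.2), ∇J = (-4.8, 3.6, 1.2) → (-0.8, 0.6, 0.2) − 0.2·(-4.8, 3.6, 1.2) = (0.16, -0.12, -0.04)
Step 3: at (0.16, -0.12, -0.04), ∇J = (0.96, -0.72, -0.24) → (0.16, -0.12, -0.04) − 0.2·(0.96, -0.72, -0.24) = (-0.032, 0.024, 0.008)
J(-0.032, 0.024, 0.008) = 0.004992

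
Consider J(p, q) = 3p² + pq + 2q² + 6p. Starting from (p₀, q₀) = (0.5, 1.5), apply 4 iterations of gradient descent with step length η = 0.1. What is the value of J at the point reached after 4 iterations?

-3.11149557

∇J = (6p + q + 6, p + 4q)
(p₁, q₁) = (0.5, 1.5) − 0.1·(10.5, 6.5) = (-0.55, 0.85)
(p₂, q₂) = (-0.55, 0.85) − 0.1·(3.55, 2.85) = (-0.905, 0.565)
(p₃, q₃) = (-0.905, 0.565) − 0.1·(1.135, 1.355) = (-1.0185, 0.4295)
(p₄, q₄) = (-1.0185, 0.4295) − 0.1·(0.3185, 0.6995) = (-1.05035, 0.35955)
J(-1.05035, 0.35955) = -3.11149557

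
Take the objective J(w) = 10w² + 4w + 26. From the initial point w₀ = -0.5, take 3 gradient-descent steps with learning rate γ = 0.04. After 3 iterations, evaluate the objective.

25.6000576

J′(w) = 20w + 4
w₁ = -0.5 − 0.04·(-6) = -0.26
w₂ = -0.26 − 0.04·(-1.2) = -0.212
w₃ = -0.212 − 0.04·(-0.24) = -0.2024
J(-0.2024) = 25.6000576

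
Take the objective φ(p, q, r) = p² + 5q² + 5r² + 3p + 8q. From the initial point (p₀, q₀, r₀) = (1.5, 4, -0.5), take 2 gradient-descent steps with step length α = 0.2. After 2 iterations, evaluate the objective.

∇φ = (2p + 3, 10q + 8, 10r)
(p₁, q₁, r₁) = (1.5, 4, -0.5) − 0.2·(6, 48, -5) = (0.3, -5.6, 0.5)
(p₂, q₂, r₂) = (0.3, -5.6, 0.5) − 0.2·(3.6, -48, 5) = (-0.42, 4, -0.5)
φ(-0.42, 4, -0.5) = 112.1664

112.1664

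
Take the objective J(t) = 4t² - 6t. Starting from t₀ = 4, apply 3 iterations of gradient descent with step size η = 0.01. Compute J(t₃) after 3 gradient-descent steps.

23.368498806784

J′(t) = 8t - 6
t₁ = 4 − 0.01·26 = 3.74
t₂ = 3.74 − 0.01·23.92 = 3.5008
t₃ = 3.5008 − 0.01·22.0064 = 3.280736
J(3.280736) = 23.368498806784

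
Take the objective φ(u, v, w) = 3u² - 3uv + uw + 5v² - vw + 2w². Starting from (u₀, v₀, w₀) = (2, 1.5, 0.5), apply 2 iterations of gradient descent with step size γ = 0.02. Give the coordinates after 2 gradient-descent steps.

∇φ = (6u - 3v + w, -3u + 10v - w, u - v + 4w)
(u₁, v₁, w₁) = (2, 1.5, 0.5) − 0.02·(8, 8.5, 2.5) = (1.84, 1.33, 0.45)
(u₂, v₂, w₂) = (1.84, 1.33, 0.45) − 0.02·(7.5, 7.33, 2.31) = (1.69, 1.1834, 0.4038)

(1.69, 1.1834, 0.4038)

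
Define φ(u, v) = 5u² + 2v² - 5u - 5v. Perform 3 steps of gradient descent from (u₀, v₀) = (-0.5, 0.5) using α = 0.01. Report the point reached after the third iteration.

∇φ = (10u - 5, 4v - 5)
Step 1: at (-0.5, 0.5), ∇φ = (-10, -3) → (-0.5, 0.5) − 0.01·(-10, -3) = (-0.4, 0.53)
Step 2: at (-0.4, 0.53), ∇φ = (-9, -2.88) → (-0.4, 0.53) − 0.01·(-9, -2.88) = (-0.31, 0.5588)
Step 3: at (-0.31, 0.5588), ∇φ = (-8.1, -2.7648) → (-0.31, 0.5588) − 0.01·(-8.1, -2.7648) = (-0.229, 0.586448)

(-0.229, 0.586448)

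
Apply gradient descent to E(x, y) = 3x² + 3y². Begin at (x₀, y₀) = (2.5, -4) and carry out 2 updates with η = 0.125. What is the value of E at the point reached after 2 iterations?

0.2607421875

∇E = (6x, 6y)
Step 1: at (2.5, -4), ∇E = (15, -24) → (2.5, -4) − 0.125·(15, -24) = (0.625, -1)
Step 2: at (0.625, -1), ∇E = (3.75, -6) → (0.625, -1) − 0.125·(3.75, -6) = (0.15625, -0.25)
E(0.15625, -0.25) = 0.2607421875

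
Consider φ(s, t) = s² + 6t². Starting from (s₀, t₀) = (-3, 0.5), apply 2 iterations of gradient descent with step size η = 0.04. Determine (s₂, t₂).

(-2.5392, 0.1352)

∇φ = (2s, 12t)
Step 1: at (-3, 0.5), ∇φ = (-6, 6) → (-3, 0.5) − 0.04·(-6, 6) = (-2.76, 0.26)
Step 2: at (-2.76, 0.26), ∇φ = (-5.52, 3.12) → (-2.76, 0.26) − 0.04·(-5.52, 3.12) = (-2.5392, 0.1352)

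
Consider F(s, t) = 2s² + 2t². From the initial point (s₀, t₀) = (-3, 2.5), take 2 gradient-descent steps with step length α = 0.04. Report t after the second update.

1.764

∇F = (4s, 4t)
(s₁, t₁) = (-3, 2.5) − 0.04·(-12, 10) = (-2.52, 2.1)
(s₂, t₂) = (-2.52, 2.1) − 0.04·(-10.08, 8.4) = (-2.1168, 1.764)
t = 1.764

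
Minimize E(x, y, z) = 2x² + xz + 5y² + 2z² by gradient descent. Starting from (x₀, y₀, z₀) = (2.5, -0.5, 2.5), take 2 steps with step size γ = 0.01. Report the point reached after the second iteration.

∇E = (4x + z, 10y, x + 4z)
(x₁, y₁, z₁) = (2.5, -0.5, 2.5) − 0.01·(12.5, -5, 12.5) = (2.375, -0.45, 2.375)
(x₂, y₂, z₂) = (2.375, -0.45, 2.375) − 0.01·(11.875, -4.5, 11.875) = (2.25625, -0.405, 2.25625)

(2.25625, -0.405, 2.25625)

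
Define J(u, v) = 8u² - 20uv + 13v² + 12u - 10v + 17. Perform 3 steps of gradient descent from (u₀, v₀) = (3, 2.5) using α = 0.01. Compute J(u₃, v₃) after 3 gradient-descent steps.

29.388035426

∇J = (16u - 20v + 12, -20u + 26v - 10)
Step 1: at (3, 2.5), ∇J = (10, -5) → (3, 2.5) − 0.01·(10, -5) = (2.9, 2.55)
Step 2: at (2.9, 2.55), ∇J = (7.4, -1.7) → (2.9, 2.55) − 0.01·(7.4, -1.7) = (2.826, 2.567)
Step 3: at (2.826, 2.567), ∇J = (5.876, 0.222) → (2.826, 2.567) − 0.01·(5.876, 0.222) = (2.76724, 2.56478)
J(2.76724, 2.56478) = 29.388035426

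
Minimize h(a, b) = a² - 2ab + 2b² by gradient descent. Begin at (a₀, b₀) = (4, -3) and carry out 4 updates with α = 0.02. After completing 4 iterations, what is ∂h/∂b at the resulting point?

∇h = (2a - 2b, -2a + 4b)
(a₁, b₁) = (4, -3) − 0.02·(14, -20) = (3.72, -2.6)
(a₂, b₂) = (3.72, -2.6) − 0.02·(12.64, -17.84) = (3.4672, -2.2432)
(a₃, b₃) = (3.4672, -2.2432) − 0.02·(11.4208, -15.9072) = (3.238784, -1.925056)
(a₄, b₄) = (3.238784, -1.925056) − 0.02·(10.32768, -14.177792) = (3.0322304, -1.64150016)
∂h/∂b at (3.0322304, -1.64150016) = -12.63046144

-12.63046144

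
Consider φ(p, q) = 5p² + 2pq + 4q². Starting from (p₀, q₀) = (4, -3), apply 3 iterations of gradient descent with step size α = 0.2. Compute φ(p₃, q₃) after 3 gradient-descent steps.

70.602496

∇φ = (10p + 2q, 2p + 8q)
(p₁, q₁) = (4, -3) − 0.2·(34, -16) = (-2.8, 0.2)
(p₂, q₂) = (-2.8, 0.2) − 0.2·(-27.6, -4) = (2.72, 1)
(p₃, q₃) = (2.72, 1) − 0.2·(29.2, 13.44) = (-3.12, -1.688)
φ(-3.12, -1.688) = 70.602496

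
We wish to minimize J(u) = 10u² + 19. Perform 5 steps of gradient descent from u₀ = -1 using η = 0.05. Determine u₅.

J′(u) = 20u
Step 1: J′(-1) = -20; u₁ = -1 − 0.05·(-20) = 0
Step 2: J′(0) = 0; u₂ = 0 − 0.05·0 = 0
Step 3: J′(0) = 0; u₃ = 0 − 0.05·0 = 0
Step 4: J′(0) = 0; u₄ = 0 − 0.05·0 = 0
Step 5: J′(0) = 0; u₅ = 0 − 0.05·0 = 0

0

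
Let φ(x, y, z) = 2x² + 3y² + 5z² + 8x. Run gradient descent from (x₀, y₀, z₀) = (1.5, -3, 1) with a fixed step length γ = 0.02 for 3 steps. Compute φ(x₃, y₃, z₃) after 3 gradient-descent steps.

20.705327876096

∇φ = (4x + 8, 6y, 10z)
Step 1: at (1.5, -3, 1), ∇φ = (14, -18, 10) → (1.5, -3, 1) − 0.02·(14, -18, 10) = (1.22, -2.64, 0.8)
Step 2: at (1.22, -2.64, 0.8), ∇φ = (12.88, -15.84, 8) → (1.22, -2.64, 0.8) − 0.02·(12.88, -15.84, 8) = (0.9624, -2.3232, 0.64)
Step 3: at (0.9624, -2.3232, 0.64), ∇φ = (11.8496, -13.9392, 6.4) → (0.9624, -2.3232, 0.64) − 0.02·(11.8496, -13.9392, 6.4) = (0.725408, -2.044416, 0.512)
φ(0.725408, -2.044416, 0.512) = 20.705327876096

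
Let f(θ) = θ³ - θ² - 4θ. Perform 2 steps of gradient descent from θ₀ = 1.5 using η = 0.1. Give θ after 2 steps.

f′(θ) = 3θ² - 2θ - 4
θ₁ = 1.5 − 0.1·(-0.25) = 1.525
θ₂ = 1.525 − 0.1·(-0.073125) = 1.5323125

1.5323125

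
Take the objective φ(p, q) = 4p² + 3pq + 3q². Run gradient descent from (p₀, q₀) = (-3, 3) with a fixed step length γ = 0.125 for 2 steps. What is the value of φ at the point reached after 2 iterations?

∇φ = (8p + 3q, 3p + 6q)
(p₁, q₁) = (-3, 3) − 0.125·(-15, 9) = (-1.125, 1.875)
(p₂, q₂) = (-1.125, 1.875) − 0.125·(-3.375, 7.875) = (-0.703125, 0.890625)
φ(-0.703125, 0.890625) = 2.478515625

2.478515625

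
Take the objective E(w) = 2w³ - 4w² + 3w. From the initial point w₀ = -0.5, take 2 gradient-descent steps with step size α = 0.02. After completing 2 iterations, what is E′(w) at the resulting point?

E′(w) = 6w² - 8w + 3
Step 1: E′(-0.5) = 8.5; w₁ = -0.5 − 0.02·8.5 = -0.67
Step 2: E′(-0.67) = 11.0534; w₂ = -0.67 − 0.02·11.0534 = -0.891068
E′(w) at (-0.891068) = 14.892557083744

14.892557083744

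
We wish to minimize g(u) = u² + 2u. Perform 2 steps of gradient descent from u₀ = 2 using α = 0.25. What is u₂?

g′(u) = 2u + 2
Step 1: g′(2) = 6; u₁ = 2 − 0.25·6 = 0.5
Step 2: g′(0.5) = 3; u₂ = 0.5 − 0.25·3 = -0.25

-0.25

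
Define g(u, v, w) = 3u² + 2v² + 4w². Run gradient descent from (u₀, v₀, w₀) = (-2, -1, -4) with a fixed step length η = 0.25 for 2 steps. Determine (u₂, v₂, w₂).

∇g = (6u, 4v, 8w)
(u₁, v₁, w₁) = (-2, -1, -4) − 0.25·(-12, -4, -32) = (1, 0, 4)
(u₂, v₂, w₂) = (1, 0, 4) − 0.25·(6, 0, 32) = (-0.5, 0, -4)

(-0.5, 0, -4)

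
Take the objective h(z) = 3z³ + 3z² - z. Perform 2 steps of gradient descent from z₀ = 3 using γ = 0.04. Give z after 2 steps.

h′(z) = 9z² + 6z - 1
Step 1: h′(3) = 98; z₁ = 3 − 0.04·98 = -0.92
Step 2: h′(-0.92) = 1.0976; z₂ = -0.92 − 0.04·1.0976 = -0.963904

-0.963904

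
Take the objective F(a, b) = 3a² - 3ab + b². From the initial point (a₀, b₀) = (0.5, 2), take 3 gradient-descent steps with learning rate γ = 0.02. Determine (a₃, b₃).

(0.65096, 1.865964)

∇F = (6a - 3b, -3a + 2b)
(a₁, b₁) = (0.5, 2) − 0.02·(-3, 2.5) = (0.56, 1.95)
(a₂, b₂) = (0.56, 1.95) − 0.02·(-2.49, 2.22) = (0.6098, 1.9056)
(a₃, b₃) = (0.6098, 1.9056) − 0.02·(-2.058, 1.9818) = (0.65096, 1.865964)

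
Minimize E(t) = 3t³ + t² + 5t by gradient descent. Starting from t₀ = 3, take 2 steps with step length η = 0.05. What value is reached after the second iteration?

E′(t) = 9t² + 2t + 5
Step 1: E′(3) = 92; t₁ = 3 − 0.05·92 = -1.6
Step 2: E′(-1.6) = 24.84; t₂ = -1.6 − 0.05·24.84 = -2.842

-2.842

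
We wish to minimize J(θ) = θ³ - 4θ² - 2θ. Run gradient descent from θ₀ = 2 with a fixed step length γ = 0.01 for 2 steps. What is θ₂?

2.117492

J′(θ) = 3θ² - 8θ - 2
Step 1: J′(2) = -6; θ₁ = 2 − 0.01·(-6) = 2.06
Step 2: J′(2.06) = -5.7492; θ₂ = 2.06 − 0.01·(-5.7492) = 2.117492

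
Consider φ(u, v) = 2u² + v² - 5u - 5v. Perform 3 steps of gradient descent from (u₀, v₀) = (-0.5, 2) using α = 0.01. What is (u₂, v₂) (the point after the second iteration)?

∇φ = (4u - 5, 2v - 5)
Step 1: at (-0.5, 2), ∇φ = (-7, -1) → (-0.5, 2) − 0.01·(-7, -1) = (-0.43, 2.01)
Step 2: at (-0.43, 2.01), ∇φ = (-6.72, -0.98) → (-0.43, 2.01) − 0.01·(-6.72, -0.98) = (-0.3628, 2.0198)

(-0.3628, 2.0198)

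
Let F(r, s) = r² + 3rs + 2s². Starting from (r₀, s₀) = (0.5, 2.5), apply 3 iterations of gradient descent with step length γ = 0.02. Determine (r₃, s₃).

(0.04926, 1.892276)

∇F = (2r + 3s, 3r + 4s)
Step 1: at (0.5, 2.5), ∇F = (8.5, 11.5) → (0.5, 2.5) − 0.02·(8.5, 11.5) = (0.33, 2.27)
Step 2: at (0.33, 2.27), ∇F = (7.47, 10.07) → (0.33, 2.27) − 0.02·(7.47, 10.07) = (0.1806, 2.0686)
Step 3: at (0.1806, 2.0686), ∇F = (6.567, 8.8162) → (0.1806, 2.0686) − 0.02·(6.567, 8.8162) = (0.04926, 1.892276)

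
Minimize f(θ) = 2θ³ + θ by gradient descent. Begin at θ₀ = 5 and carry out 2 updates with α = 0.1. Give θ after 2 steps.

-71.406

f′(θ) = 6θ² + 1
Step 1: f′(5) = 151; θ₁ = 5 − 0.1·151 = -10.1
Step 2: f′(-10.1) = 613.06; θ₂ = -10.1 − 0.1·613.06 = -71.406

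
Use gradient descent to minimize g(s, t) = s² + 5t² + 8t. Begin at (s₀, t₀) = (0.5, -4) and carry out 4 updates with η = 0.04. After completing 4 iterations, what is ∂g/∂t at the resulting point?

∇g = (2s, 10t + 8)
(s₁, t₁) = (0.5, -4) − 0.04·(1, -32) = (0.46, -2.72)
(s₂, t₂) = (0.46, -2.72) − 0.04·(0.92, -19.2) = (0.4232, -1.952)
(s₃, t₃) = (0.4232, -1.952) − 0.04·(0.8464, -11.52) = (0.389344, -1.4912)
(s₄, t₄) = (0.389344, -1.4912) − 0.04·(0.778688, -6.912) = (0.35819648, -1.21472)
∂g/∂t at (0.35819648, -1.21472) = -4.1472

-4.1472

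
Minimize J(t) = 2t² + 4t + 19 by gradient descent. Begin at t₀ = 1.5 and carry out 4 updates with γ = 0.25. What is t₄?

J′(t) = 4t + 4
Step 1: J′(1.5) = 10; t₁ = 1.5 − 0.25·10 = -1
Step 2: J′(-1) = 0; t₂ = -1 − 0.25·0 = -1
Step 3: J′(-1) = 0; t₃ = -1 − 0.25·0 = -1
Step 4: J′(-1) = 0; t₄ = -1 − 0.25·0 = -1

-1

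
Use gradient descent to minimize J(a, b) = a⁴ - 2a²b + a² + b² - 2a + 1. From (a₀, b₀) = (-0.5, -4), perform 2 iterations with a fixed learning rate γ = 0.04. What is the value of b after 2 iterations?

∇J = (4a³ - 4ab + 2a - 2, -2a² + 2b)
(a₁, b₁) = (-0.5, -4) − 0.04·(-11.5, -8.5) = (-0.04, -3.66)
(a₂, b₂) = (-0.04, -3.66) − 0.04·(-2.665856, -7.3232) = (0.06663424, -3.367072)
b = -3.367072

-3.367072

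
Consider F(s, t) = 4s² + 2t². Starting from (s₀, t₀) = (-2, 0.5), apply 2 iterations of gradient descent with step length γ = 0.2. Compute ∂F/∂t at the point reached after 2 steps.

∇F = (8s, 4t)
(s₁, t₁) = (-2, 0.5) − 0.2·(-16, 2) = (1.2, 0.1)
(s₂, t₂) = (1.2, 0.1) − 0.2·(9.6, 0.4) = (-0.72, 0.02)
∂F/∂t at (-0.72, 0.02) = 0.08

0.08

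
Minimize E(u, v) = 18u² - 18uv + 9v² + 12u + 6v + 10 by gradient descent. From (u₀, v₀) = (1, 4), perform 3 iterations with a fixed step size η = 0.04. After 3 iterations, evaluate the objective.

29.349619204096

∇E = (36u - 18v + 12, -18u + 18v + 6)
Step 1: at (1, 4), ∇E = (-24, 60) → (1, 4) − 0.04·(-24, 60) = (1.96, 1.6)
Step 2: at (1.96, 1.6), ∇E = (53.76, -0.48) → (1.96, 1.6) − 0.04·(53.76, -0.48) = (-0.1904, 1.6192)
Step 3: at (-0.1904, 1.6192), ∇E = (-24, 38.5728) → (-0.1904, 1.6192) − 0.04·(-24, 38.5728) = (0.7696, 0.076288)
E(0.7696, 0.076288) = 29.349619204096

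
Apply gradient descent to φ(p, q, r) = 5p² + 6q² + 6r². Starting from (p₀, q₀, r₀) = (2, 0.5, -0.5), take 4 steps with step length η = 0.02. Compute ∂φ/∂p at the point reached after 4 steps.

8.192

∇φ = (10p, 12q, 12r)
(p₁, q₁, r₁) = (2, 0.5, -0.5) − 0.02·(20, 6, -6) = (1.6, 0.38, -0.38)
(p₂, q₂, r₂) = (1.6, 0.38, -0.38) − 0.02·(16, 4.56, -4.56) = (1.28, 0.2888, -0.2888)
(p₃, q₃, r₃) = (1.28, 0.2888, -0.2888) − 0.02·(12.8, 3.4656, -3.4656) = (1.024, 0.219488, -0.219488)
(p₄, q₄, r₄) = (1.024, 0.219488, -0.219488) − 0.02·(10.24, 2.633856, -2.633856) = (0.8192, 0.16681088, -0.16681088)
∂φ/∂p at (0.8192, 0.16681088, -0.16681088) = 8.192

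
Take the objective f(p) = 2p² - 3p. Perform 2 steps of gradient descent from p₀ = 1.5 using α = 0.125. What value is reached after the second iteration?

0.9375

f′(p) = 4p - 3
p₁ = 1.5 − 0.125·3 = 1.125
p₂ = 1.125 − 0.125·1.5 = 0.9375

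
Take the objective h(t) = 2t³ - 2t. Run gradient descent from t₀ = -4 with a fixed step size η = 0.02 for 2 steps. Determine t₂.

h′(t) = 6t² - 2
Step 1: h′(-4) = 94; t₁ = -4 − 0.02·94 = -5.88
Step 2: h′(-5.88) = 205.4464; t₂ = -5.88 − 0.02·205.4464 = -9.988928

-9.988928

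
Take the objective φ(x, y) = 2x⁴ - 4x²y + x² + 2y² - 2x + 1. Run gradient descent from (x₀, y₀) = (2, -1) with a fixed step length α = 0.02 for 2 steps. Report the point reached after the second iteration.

(0.34357504, -0.541632)

∇φ = (8x³ - 8xy + 2x - 2, -4x² + 4y)
(x₁, y₁) = (2, -1) − 0.02·(82, -20) = (0.36, -0.6)
(x₂, y₂) = (0.36, -0.6) − 0.02·(0.821248, -2.9184) = (0.34357504, -0.541632)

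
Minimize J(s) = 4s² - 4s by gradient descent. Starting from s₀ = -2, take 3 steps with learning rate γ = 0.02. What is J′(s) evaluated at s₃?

J′(s) = 8s - 4
s₁ = -2 − 0.02·(-20) = -1.6
s₂ = -1.6 − 0.02·(-16.8) = -1.264
s₃ = -1.264 − 0.02·(-14.112) = -0.98176
J′(s) at (-0.98176) = -11.85408

-11.85408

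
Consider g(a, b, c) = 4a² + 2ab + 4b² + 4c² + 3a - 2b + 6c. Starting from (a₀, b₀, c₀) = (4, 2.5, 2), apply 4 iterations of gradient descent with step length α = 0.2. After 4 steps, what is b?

3.6648

∇g = (8a + 2b + 3, 2a + 8b - 2, 8c + 6)
Step 1: at (4, 2.5, 2), ∇g = (40, 26, 22) → (4, 2.5, 2) − 0.2·(40, 26, 22) = (-4, -2.7, -2.4)
Step 2: at (-4, -2.7, -2.4), ∇g = (-34.4, -31.6, -13.2) → (-4, -2.7, -2.4) − 0.2·(-34.4, -31.6, -13.2) = (2.88, 3.62, 0.24)
Step 3: at (2.88, 3.62, 0.24), ∇g = (33.28, 32.72, 7.92) → (2.88, 3.62, 0.24) − 0.2·(33.28, 32.72, 7.92) = (-3.776, -2.924, -1.344)
Step 4: at (-3.776, -2.924, -1.344), ∇g = (-33.056, -32.944, -4.752) → (-3.776, -2.924, -1.344) − 0.2·(-33.056, -32.944, -4.752) = (2.8352, 3.6648, -0.3936)
b = 3.6648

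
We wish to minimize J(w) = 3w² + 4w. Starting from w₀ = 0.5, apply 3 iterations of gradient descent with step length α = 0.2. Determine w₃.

-0.676

J′(w) = 6w + 4
Step 1: J′(0.5) = 7; w₁ = 0.5 − 0.2·7 = -0.9
Step 2: J′(-0.9) = -1.4; w₂ = -0.9 − 0.2·(-1.4) = -0.62
Step 3: J′(-0.62) = 0.28; w₃ = -0.62 − 0.2·0.28 = -0.676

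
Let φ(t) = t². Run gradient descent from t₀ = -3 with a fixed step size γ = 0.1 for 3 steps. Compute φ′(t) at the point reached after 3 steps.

-3.072

φ′(t) = 2t
Step 1: φ′(-3) = -6; t₁ = -3 − 0.1·(-6) = -2.4
Step 2: φ′(-2.4) = -4.8; t₂ = -2.4 − 0.1·(-4.8) = -1.92
Step 3: φ′(-1.92) = -3.84; t₃ = -1.92 − 0.1·(-3.84) = -1.536
φ′(t) at (-1.536) = -3.072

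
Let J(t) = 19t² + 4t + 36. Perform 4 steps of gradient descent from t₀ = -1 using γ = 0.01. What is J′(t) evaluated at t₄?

J′(t) = 38t + 4
t₁ = -1 − 0.01·(-34) = -0.66
t₂ = -0.66 − 0.01·(-21.08) = -0.4492
t₃ = -0.4492 − 0.01·(-13.0696) = -0.318504
t₄ = -0.318504 − 0.01·(-8.103152) = -0.23747248
J′(t) at (-0.23747248) = -5.02395424

-5.02395424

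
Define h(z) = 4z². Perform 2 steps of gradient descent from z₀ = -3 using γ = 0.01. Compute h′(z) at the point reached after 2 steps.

-20.3136

h′(z) = 8z
Step 1: h′(-3) = -24; z₁ = -3 − 0.01·(-24) = -2.76
Step 2: h′(-2.76) = -22.08; z₂ = -2.76 − 0.01·(-22.08) = -2.5392
h′(z) at (-2.5392) = -20.3136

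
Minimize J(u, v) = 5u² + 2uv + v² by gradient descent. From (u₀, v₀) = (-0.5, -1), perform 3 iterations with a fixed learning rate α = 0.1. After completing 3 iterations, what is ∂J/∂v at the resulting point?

∇J = (10u + 2v, 2u + 2v)
Step 1: at (-0.5, -1), ∇J = (-7, -3) → (-0.5, -1) − 0.1·(-7, -3) = (0.2, -0.7)
Step 2: at (0.2, -0.7), ∇J = (0.6, -1) → (0.2, -0.7) − 0.1·(0.6, -1) = (0.14, -0.6)
Step 3: at (0.14, -0.6), ∇J = (0.2, -0.92) → (0.14, -0.6) − 0.1·(0.2, -0.92) = (0.12, -0.508)
∂J/∂v at (0.12, -0.508) = -0.776

-0.776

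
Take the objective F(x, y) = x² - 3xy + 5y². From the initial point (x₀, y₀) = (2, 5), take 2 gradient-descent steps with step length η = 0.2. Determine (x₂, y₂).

(0.24, 6.32)

∇F = (2x - 3y, -3x + 10y)
Step 1: at (2, 5), ∇F = (-11, 44) → (2, 5) − 0.2·(-11, 44) = (4.2, -3.8)
Step 2: at (4.2, -3.8), ∇F = (19.8, -50.6) → (4.2, -3.8) − 0.2·(19.8, -50.6) = (0.24, 6.32)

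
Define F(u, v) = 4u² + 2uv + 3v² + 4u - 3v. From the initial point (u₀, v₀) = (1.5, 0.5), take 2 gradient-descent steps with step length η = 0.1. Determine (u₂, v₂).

(-0.48, 0.42)

∇F = (8u + 2v + 4, 2u + 6v - 3)
Step 1: at (1.5, 0.5), ∇F = (17, 3) → (1.5, 0.5) − 0.1·(17, 3) = (-0.2, 0.2)
Step 2: at (-0.2, 0.2), ∇F = (2.8, -2.2) → (-0.2, 0.2) − 0.1·(2.8, -2.2) = (-0.48, 0.42)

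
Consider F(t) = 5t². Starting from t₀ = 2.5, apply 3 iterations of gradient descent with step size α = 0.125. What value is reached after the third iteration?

-0.0390625

F′(t) = 10t
Step 1: F′(2.5) = 25; t₁ = 2.5 − 0.125·25 = -0.625
Step 2: F′(-0.625) = -6.25; t₂ = -0.625 − 0.125·(-6.25) = 0.15625
Step 3: F′(0.15625) = 1.5625; t₃ = 0.15625 − 0.125·1.5625 = -0.0390625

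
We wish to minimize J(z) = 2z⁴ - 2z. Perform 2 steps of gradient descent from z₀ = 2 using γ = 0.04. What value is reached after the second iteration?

J′(z) = 8z³ - 2
Step 1: J′(2) = 62; z₁ = 2 − 0.04·62 = -0.48
Step 2: J′(-0.48) = -2.884736; z₂ = -0.48 − 0.04·(-2.884736) = -0.36461056

-0.36461056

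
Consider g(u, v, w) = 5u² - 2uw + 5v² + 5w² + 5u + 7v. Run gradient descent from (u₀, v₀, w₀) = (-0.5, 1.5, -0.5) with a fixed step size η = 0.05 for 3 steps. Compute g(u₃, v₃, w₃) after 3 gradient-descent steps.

-3.358703

∇g = (10u - 2w + 5, 10v + 7, -2u + 10w)
Step 1: at (-0.5, 1.5, -0.5), ∇g = (1, 22, -4) → (-0.5, 1.5, -0.5) − 0.05·(1, 22, -4) = (-0.55, 0.4, -0.3)
Step 2: at (-0.55, 0.4, -0.3), ∇g = (0.1, 11, -1.9) → (-0.55, 0.4, -0.3) − 0.05·(0.1, 11, -1.9) = (-0.555, -0.15, -0.205)
Step 3: at (-0.555, -0.15, -0.205), ∇g = (-0.14, 5.5, -0.94) → (-0.555, -0.15, -0.205) − 0.05·(-0.14, 5.5, -0.94) = (-0.548, -0.425, -0.158)
g(-0.548, -0.425, -0.158) = -3.358703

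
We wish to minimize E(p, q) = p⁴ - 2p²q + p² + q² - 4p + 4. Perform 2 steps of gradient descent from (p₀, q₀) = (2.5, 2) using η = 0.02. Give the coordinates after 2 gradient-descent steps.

∇E = (4p³ - 4pq + 2p - 4, -2p² + 2q)
(p₁, q₁) = (2.5, 2) − 0.02·(43.5, -8.5) = (1.63, 2.17)
(p₂, q₂) = (1.63, 2.17) − 0.02·(2.434588, -0.9738) = (1.58130824, 2.189476)

(1.58130824, 2.189476)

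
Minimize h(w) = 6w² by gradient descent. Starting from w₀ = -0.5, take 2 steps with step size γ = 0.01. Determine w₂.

h′(w) = 12w
Step 1: h′(-0.5) = -6; w₁ = -0.5 − 0.01·(-6) = -0.44
Step 2: h′(-0.44) = -5.28; w₂ = -0.44 − 0.01·(-5.28) = -0.3872

-0.3872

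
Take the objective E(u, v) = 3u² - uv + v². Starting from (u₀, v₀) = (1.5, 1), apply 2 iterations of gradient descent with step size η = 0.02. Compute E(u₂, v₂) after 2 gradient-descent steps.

∇E = (6u - v, -u + 2v)
Step 1: at (1.5, 1), ∇E = (8, 0.5) → (1.5, 1) − 0.02·(8, 0.5) = (1.34, 0.99)
Step 2: at (1.34, 0.99), ∇E = (7.05, 0.64) → (1.34, 0.99) − 0.02·(7.05, 0.64) = (1.199, 0.9772)
E(1.199, 0.9772) = 4.09606004

4.09606004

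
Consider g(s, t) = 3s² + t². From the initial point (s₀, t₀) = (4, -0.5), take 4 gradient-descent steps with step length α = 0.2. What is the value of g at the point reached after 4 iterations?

∇g = (6s, 2t)
(s₁, t₁) = (4, -0.5) − 0.2·(24, -1) = (-0.8, -0.3)
(s₂, t₂) = (-0.8, -0.3) − 0.2·(-4.8, -0.6) = (0.16, -0.18)
(s₃, t₃) = (0.16, -0.18) − 0.2·(0.96, -0.36) = (-0.032, -0.108)
(s₄, t₄) = (-0.032, -0.108) − 0.2·(-0.192, -0.216) = (0.0064, -0.0648)
g(0.0064, -0.0648) = 0.00432192

0.00432192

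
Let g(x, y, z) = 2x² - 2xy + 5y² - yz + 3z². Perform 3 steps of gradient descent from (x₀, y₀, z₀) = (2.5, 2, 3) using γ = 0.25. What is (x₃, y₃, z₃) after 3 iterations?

(0.875, -2.8125, 0.3125)

∇g = (4x - 2y, -2x + 10y - z, -y + 6z)
Step 1: at (2.5, 2, 3), ∇g = (6, 12, 16) → (2.5, 2, 3) − 0.25·(6, 12, 16) = (1, -1, -1)
Step 2: at (1, -1, -1), ∇g = (6, -11, -5) → (1, -1, -1) − 0.25·(6, -11, -5) = (-0.5, 1.75, 0.25)
Step 3: at (-0.5, 1.75, 0.25), ∇g = (-5.5, 18.25, -0.25) → (-0.5, 1.75, 0.25) − 0.25·(-5.5, 18.25, -0.25) = (0.875, -2.8125, 0.3125)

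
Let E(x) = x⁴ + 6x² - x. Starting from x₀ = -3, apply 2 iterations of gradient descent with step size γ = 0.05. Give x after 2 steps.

-13.603125

E′(x) = 4x³ + 12x - 1
x₁ = -3 − 0.05·(-145) = 4.25
x₂ = 4.25 − 0.05·357.0625 = -13.603125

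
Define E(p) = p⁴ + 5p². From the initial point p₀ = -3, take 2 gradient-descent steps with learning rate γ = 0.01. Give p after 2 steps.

E′(p) = 4p³ + 10p
Step 1: E′(-3) = -138; p₁ = -3 − 0.01·(-138) = -1.62
Step 2: E′(-1.62) = -33.206112; p₂ = -1.62 − 0.01·(-33.206112) = -1.28793888

-1.28793888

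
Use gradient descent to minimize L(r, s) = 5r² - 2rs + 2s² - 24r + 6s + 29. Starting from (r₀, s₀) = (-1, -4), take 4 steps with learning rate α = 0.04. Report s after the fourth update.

∇L = (10r - 2s - 24, -2r + 4s + 6)
(r₁, s₁) = (-1, -4) − 0.04·(-26, -8) = (0.04, -3.68)
(r₂, s₂) = (0.04, -3.68) − 0.04·(-16.24, -8.8) = (0.6896, -3.328)
(r₃, s₃) = (0.6896, -3.328) − 0.04·(-10.448, -8.6912) = (1.10752, -2.980352)
(r₄, s₄) = (1.10752, -2.980352) − 0.04·(-6.964096, -8.136448) = (1.38608384, -2.65489408)
s = -2.65489408

-2.65489408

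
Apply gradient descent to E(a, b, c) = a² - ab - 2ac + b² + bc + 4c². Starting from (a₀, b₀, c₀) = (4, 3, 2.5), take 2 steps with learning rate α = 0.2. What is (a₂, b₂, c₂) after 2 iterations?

(2.62, 2.16, 1.48)

∇E = (2a - b - 2c, -a + 2b + c, -2a + b + 8c)
(a₁, b₁, c₁) = (4, 3, 2.5) − 0.2·(0, 4.5, 15) = (4, 2.1, -0.5)
(a₂, b₂, c₂) = (4, 2.1, -0.5) − 0.2·(6.9, -0.3, -9.9) = (2.62, 2.16, 1.48)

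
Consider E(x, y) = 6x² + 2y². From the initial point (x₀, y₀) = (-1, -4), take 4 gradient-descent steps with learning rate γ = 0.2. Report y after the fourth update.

-0.0064

∇E = (12x, 4y)
Step 1: at (-1, -4), ∇E = (-12, -16) → (-1, -4) − 0.2·(-12, -16) = (1.4, -0.8)
Step 2: at (1.4, -0.8), ∇E = (16.8, -3.2) → (1.4, -0.8) − 0.2·(16.8, -3.2) = (-1.96, -0.16)
Step 3: at (-1.96, -0.16), ∇E = (-23.52, -0.64) → (-1.96, -0.16) − 0.2·(-23.52, -0.64) = (2.744, -0.032)
Step 4: at (2.744, -0.032), ∇E = (32.928, -0.128) → (2.744, -0.032) − 0.2·(32.928, -0.128) = (-3.8416, -0.0064)
y = -0.0064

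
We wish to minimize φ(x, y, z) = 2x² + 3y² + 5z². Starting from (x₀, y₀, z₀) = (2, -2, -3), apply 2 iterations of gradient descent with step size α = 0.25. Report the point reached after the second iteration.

∇φ = (4x, 6y, 10z)
(x₁, y₁, z₁) = (2, -2, -3) − 0.25·(8, -12, -30) = (0, 1, 4.5)
(x₂, y₂, z₂) = (0, 1, 4.5) − 0.25·(0, 6, 45) = (0, -0.5, -6.75)

(0, -0.5, -6.75)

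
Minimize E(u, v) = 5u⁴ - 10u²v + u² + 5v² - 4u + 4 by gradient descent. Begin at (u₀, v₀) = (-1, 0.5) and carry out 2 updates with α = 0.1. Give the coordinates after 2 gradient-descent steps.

(1.648, 0.36)

∇E = (20u³ - 20uv + 2u - 4, -10u² + 10v)
Step 1: at (-1, 0.5), ∇E = (-16, -5) → (-1, 0.5) − 0.1·(-16, -5) = (0.6, 1)
Step 2: at (0.6, 1), ∇E = (-10.48, 6.4) → (0.6, 1) − 0.1·(-10.48, 6.4) = (1.648, 0.36)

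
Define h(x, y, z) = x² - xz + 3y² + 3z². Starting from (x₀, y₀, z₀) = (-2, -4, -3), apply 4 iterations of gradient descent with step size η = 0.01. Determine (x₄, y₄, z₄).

∇h = (2x - z, 6y, -x + 6z)
(x₁, y₁, z₁) = (-2, -4, -3) − 0.01·(-1, -24, -16) = (-1.99, -3.76, -2.84)
(x₂, y₂, z₂) = (-1.99, -3.76, -2.84) − 0.01·(-1.14, -22.56, -15.05) = (-1.9786, -3.5344, -2.6895)
(x₃, y₃, z₃) = (-1.9786, -3.5344, -2.6895) − 0.01·(-1.2677, -21.2064, -14.1584) = (-1.965923, -3.322336, -2.547916)
(x₄, y₄, z₄) = (-1.965923, -3.322336, -2.547916) − 0.01·(-1.38393, -19.934016, -13.321573) = (-1.9520837, -3.12299584, -2.41470027)

(-1.9520837, -3.12299584, -2.41470027)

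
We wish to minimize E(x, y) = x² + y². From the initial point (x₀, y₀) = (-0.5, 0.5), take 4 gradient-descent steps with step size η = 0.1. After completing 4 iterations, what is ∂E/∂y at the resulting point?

0.4096

∇E = (2x, 2y)
(x₁, y₁) = (-0.5, 0.5) − 0.1·(-1, 1) = (-0.4, 0.4)
(x₂, y₂) = (-0.4, 0.4) − 0.1·(-0.8, 0.8) = (-0.32, 0.32)
(x₃, y₃) = (-0.32, 0.32) − 0.1·(-0.64, 0.64) = (-0.256, 0.256)
(x₄, y₄) = (-0.256, 0.256) − 0.1·(-0.512, 0.512) = (-0.2048, 0.2048)
∂E/∂y at (-0.2048, 0.2048) = 0.4096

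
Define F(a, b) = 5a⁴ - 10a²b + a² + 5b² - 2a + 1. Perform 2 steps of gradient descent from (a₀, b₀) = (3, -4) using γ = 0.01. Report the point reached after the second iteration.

∇F = (20a³ - 20ab + 2a - 2, -10a² + 10b)
(a₁, b₁) = (3, -4) − 0.01·(784, -130) = (-4.84, -2.7)
(a₂, b₂) = (-4.84, -2.7) − 0.01·(-2540.63808, -261.256) = (20.5663808, -0.08744)

(20.5663808, -0.08744)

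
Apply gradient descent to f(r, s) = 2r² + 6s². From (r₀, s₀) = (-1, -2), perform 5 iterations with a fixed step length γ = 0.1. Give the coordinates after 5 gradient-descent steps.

(-0.07776, 0.00064)

∇f = (4r, 12s)
Step 1: at (-1, -2), ∇f = (-4, -24) → (-1, -2) − 0.1·(-4, -24) = (-0.6, 0.4)
Step 2: at (-0.6, 0.4), ∇f = (-2.4, 4.8) → (-0.6, 0.4) − 0.1·(-2.4, 4.8) = (-0.36, -0.08)
Step 3: at (-0.36, -0.08), ∇f = (-1.44, -0.96) → (-0.36, -0.08) − 0.1·(-1.44, -0.96) = (-0.216, 0.016)
Step 4: at (-0.216, 0.016), ∇f = (-0.864, 0.192) → (-0.216, 0.016) − 0.1·(-0.864, 0.192) = (-0.1296, -0.0032)
Step 5: at (-0.1296, -0.0032), ∇f = (-0.5184, -0.0384) → (-0.1296, -0.0032) − 0.1·(-0.5184, -0.0384) = (-0.07776, 0.00064)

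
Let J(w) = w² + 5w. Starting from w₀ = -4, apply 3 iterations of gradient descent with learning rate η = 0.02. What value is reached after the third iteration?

J′(w) = 2w + 5
w₁ = -4 − 0.02·(-3) = -3.94
w₂ = -3.94 − 0.02·(-2.88) = -3.8824
w₃ = -3.8824 − 0.02·(-2.7648) = -3.827104

-3.827104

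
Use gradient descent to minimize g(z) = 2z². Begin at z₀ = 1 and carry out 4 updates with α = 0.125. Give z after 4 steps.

g′(z) = 4z
z₁ = 1 − 0.125·4 = 0.5
z₂ = 0.5 − 0.125·2 = 0.25
z₃ = 0.25 − 0.125·1 = 0.125
z₄ = 0.125 − 0.125·0.5 = 0.0625

0.0625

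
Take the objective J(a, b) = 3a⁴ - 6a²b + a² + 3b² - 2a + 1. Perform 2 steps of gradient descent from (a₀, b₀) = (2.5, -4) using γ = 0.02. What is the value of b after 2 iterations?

∇J = (12a³ - 12ab + 2a - 2, -6a² + 6b)
(a₁, b₁) = (2.5, -4) − 0.02·(310.5, -61.5) = (-3.71, -2.77)
(a₂, b₂) = (-3.71, -2.77) − 0.02·(-745.518132, -99.2046) = (11.20036264, -0.785908)
b = -0.785908

-0.785908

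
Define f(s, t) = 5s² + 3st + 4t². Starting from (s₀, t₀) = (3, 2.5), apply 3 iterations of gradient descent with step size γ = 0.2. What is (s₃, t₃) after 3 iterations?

∇f = (10s + 3t, 3s + 8t)
(s₁, t₁) = (3, 2.5) − 0.2·(37.5, 29) = (-4.5, -3.3)
(s₂, t₂) = (-4.5, -3.3) − 0.2·(-54.9, -39.9) = (6.48, 4.68)
(s₃, t₃) = (6.48, 4.68) − 0.2·(78.84, 56.88) = (-9.288, -6.696)

(-9.288, -6.696)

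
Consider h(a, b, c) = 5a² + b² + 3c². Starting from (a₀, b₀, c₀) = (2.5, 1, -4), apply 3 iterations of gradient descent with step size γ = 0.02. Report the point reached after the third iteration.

∇h = (10a, 2b, 6c)
(a₁, b₁, c₁) = (2.5, 1, -4) − 0.02·(25, 2, -24) = (2, 0.96, -3.52)
(a₂, b₂, c₂) = (2, 0.96, -3.52) − 0.02·(20, 1.92, -21.12) = (1.6, 0.9216, -3.0976)
(a₃, b₃, c₃) = (1.6, 0.9216, -3.0976) − 0.02·(16, 1.8432, -18.5856) = (1.28, 0.884736, -2.725888)

(1.28, 0.884736, -2.725888)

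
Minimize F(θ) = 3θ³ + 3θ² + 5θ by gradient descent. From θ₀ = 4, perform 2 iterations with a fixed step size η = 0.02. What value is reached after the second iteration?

0.322712

F′(θ) = 9θ² + 6θ + 5
θ₁ = 4 − 0.02·173 = 0.54
θ₂ = 0.54 − 0.02·10.8644 = 0.322712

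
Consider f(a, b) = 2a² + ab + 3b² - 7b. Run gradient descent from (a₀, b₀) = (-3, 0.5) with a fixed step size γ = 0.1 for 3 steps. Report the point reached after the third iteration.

(-0.8745, 1.369)

∇f = (4a + b, a + 6b - 7)
(a₁, b₁) = (-3, 0.5) − 0.1·(-11.5, -7) = (-1.85, 1.2)
(a₂, b₂) = (-1.85, 1.2) − 0.1·(-6.2, -1.65) = (-1.23, 1.365)
(a₃, b₃) = (-1.23, 1.365) − 0.1·(-3.555, -0.04) = (-0.8745, 1.369)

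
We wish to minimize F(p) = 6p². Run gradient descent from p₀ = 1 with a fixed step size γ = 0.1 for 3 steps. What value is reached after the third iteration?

-0.008

F′(p) = 12p
Step 1: F′(1) = 12; p₁ = 1 − 0.1·12 = -0.2
Step 2: F′(-0.2) = -2.4; p₂ = -0.2 − 0.1·(-2.4) = 0.04
Step 3: F′(0.04) = 0.48; p₃ = 0.04 − 0.1·0.48 = -0.008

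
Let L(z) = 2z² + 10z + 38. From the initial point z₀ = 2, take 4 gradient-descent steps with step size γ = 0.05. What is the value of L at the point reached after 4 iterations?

32.29477248

L′(z) = 4z + 10
z₁ = 2 − 0.05·18 = 1.1
z₂ = 1.1 − 0.05·14.4 = 0.38
z₃ = 0.38 − 0.05·11.52 = -0.196
z₄ = -0.196 − 0.05·9.216 = -0.6568
L(-0.6568) = 32.29477248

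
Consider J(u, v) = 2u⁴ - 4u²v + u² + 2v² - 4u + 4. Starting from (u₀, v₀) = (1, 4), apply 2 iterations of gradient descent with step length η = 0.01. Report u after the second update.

1.50587392

∇J = (8u³ - 8uv + 2u - 4, -4u² + 4v)
Step 1: at (1, 4), ∇J = (-26, 12) → (1, 4) − 0.01·(-26, 12) = (1.26, 3.88)
Step 2: at (1.26, 3.88), ∇J = (-24.587392, 9.1696) → (1.26, 3.88) − 0.01·(-24.587392, 9.1696) = (1.50587392, 3.788304)
u = 1.50587392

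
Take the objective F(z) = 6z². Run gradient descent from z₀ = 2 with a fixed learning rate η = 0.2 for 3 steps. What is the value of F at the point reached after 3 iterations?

F′(z) = 12z
z₁ = 2 − 0.2·24 = -2.8
z₂ = -2.8 − 0.2·(-33.6) = 3.92
z₃ = 3.92 − 0.2·47.04 = -5.488
F(-5.488) = 180.708864

180.708864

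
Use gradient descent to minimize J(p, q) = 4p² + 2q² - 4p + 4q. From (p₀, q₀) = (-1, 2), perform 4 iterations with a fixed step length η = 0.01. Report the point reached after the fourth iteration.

∇J = (8p - 4, 4q + 4)
(p₁, q₁) = (-1, 2) − 0.01·(-12, 12) = (-0.88, 1.88)
(p₂, q₂) = (-0.88, 1.88) − 0.01·(-11.04, 11.52) = (-0.7696, 1.7648)
(p₃, q₃) = (-0.7696, 1.7648) − 0.01·(-10.1568, 11.0592) = (-0.668032, 1.654208)
(p₄, q₄) = (-0.668032, 1.654208) − 0.01·(-9.344256, 10.616832) = (-0.57458944, 1.54803968)

(-0.57458944, 1.54803968)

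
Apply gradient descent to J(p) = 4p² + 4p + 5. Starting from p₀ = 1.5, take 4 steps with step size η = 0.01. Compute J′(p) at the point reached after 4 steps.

J′(p) = 8p + 4
Step 1: J′(1.5) = 16; p₁ = 1.5 − 0.01·16 = 1.34
Step 2: J′(1.34) = 14.72; p₂ = 1.34 − 0.01·14.72 = 1.1928
Step 3: J′(1.1928) = 13.5424; p₃ = 1.1928 − 0.01·13.5424 = 1.057376
Step 4: J′(1.057376) = 12.459008; p₄ = 1.057376 − 0.01·12.459008 = 0.93278592
J′(p) at (0.93278592) = 11.46228736

11.46228736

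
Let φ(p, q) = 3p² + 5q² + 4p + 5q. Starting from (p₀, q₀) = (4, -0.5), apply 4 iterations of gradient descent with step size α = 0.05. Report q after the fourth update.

-0.5

∇φ = (6p + 4, 10q + 5)
(p₁, q₁) = (4, -0.5) − 0.05·(28, 0) = (2.6, -0.5)
(p₂, q₂) = (2.6, -0.5) − 0.05·(19.6, 0) = (1.62, -0.5)
(p₃, q₃) = (1.62, -0.5) − 0.05·(13.72, 0) = (0.934, -0.5)
(p₄, q₄) = (0.934, -0.5) − 0.05·(9.604, 0) = (0.4538, -0.5)
q = -0.5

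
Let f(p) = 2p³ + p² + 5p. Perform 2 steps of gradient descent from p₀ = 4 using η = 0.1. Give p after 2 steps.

-34.586

f′(p) = 6p² + 2p + 5
Step 1: f′(4) = 109; p₁ = 4 − 0.1·109 = -6.9
Step 2: f′(-6.9) = 276.86; p₂ = -6.9 − 0.1·276.86 = -34.586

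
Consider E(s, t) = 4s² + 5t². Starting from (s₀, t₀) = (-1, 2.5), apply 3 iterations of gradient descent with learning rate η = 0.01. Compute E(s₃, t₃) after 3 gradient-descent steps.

19.032951255376

∇E = (8s, 10t)
Step 1: at (-1, 2.5), ∇E = (-8, 25) → (-1, 2.5) − 0.01·(-8, 25) = (-0.92, 2.25)
Step 2: at (-0.92, 2.25), ∇E = (-7.36, 22.5) → (-0.92, 2.25) − 0.01·(-7.36, 22.5) = (-0.8464, 2.025)
Step 3: at (-0.8464, 2.025), ∇E = (-6.7712, 20.25) → (-0.8464, 2.025) − 0.01·(-6.7712, 20.25) = (-0.778688, 1.8225)
E(-0.778688, 1.8225) = 19.032951255376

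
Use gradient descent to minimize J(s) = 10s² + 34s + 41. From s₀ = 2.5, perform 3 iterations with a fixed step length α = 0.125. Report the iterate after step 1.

-8

J′(s) = 20s + 34
Step 1: J′(2.5) = 84; s₁ = 2.5 − 0.125·84 = -8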